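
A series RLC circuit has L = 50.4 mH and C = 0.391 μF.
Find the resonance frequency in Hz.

Step 1 — Resonance condition Im(Z)=0 gives ω₀ = 1/√(LC).
Step 2 — ω₀ = 1/√(0.0504·3.91e-07) = 7124 rad/s.
Step 3 — f₀ = ω₀/(2π) = 1134 Hz.

f₀ = 1134 Hz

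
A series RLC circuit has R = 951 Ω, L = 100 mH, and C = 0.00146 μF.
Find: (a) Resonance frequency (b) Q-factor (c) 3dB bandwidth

Step 1 — Resonance condition Im(Z)=0 gives ω₀ = 1/√(LC).
Step 2 — ω₀ = 1/√(0.1·1.46e-09) = 8.276e+04 rad/s.
Step 3 — f₀ = ω₀/(2π) = 1.317e+04 Hz.
Step 4 — Series Q: Q = ω₀L/R = 8.276e+04·0.1/951 = 8.702.
Step 5 — 3dB bandwidth: Δω = ω₀/Q = 9510 rad/s; BW = Δω/(2π) = 1514 Hz.

(a) f₀ = 1.317e+04 Hz  (b) Q = 8.702  (c) BW = 1514 Hz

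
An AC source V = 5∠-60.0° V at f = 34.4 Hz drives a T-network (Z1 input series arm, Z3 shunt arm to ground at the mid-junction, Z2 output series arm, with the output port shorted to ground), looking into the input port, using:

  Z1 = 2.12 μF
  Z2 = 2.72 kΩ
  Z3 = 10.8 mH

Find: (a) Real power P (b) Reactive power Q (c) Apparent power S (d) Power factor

Step 1 — Angular frequency: ω = 2π·f = 2π·34.4 = 216.1 rad/s.
Step 2 — Component impedances:
  Z1: Z = 1/(jωC) = -j/(ω·C) = 0 - j2182 Ω
  Z2: Z = R = 2720 Ω
  Z3: Z = jωL = j·216.1·0.0108 = 0 + j2.334 Ω
Step 3 — With the output port shorted to ground, the output series arm Z2 runs from the junction to ground; the shunt arm Z3 also runs from the junction to ground. They appear in parallel: Z3 || Z2 = 0.002003 + j2.334 Ω.
Step 4 — Series with input arm Z1: Z_in = Z1 + (Z3 || Z2) = 0.002003 - j2180 Ω = 2180∠-90.0° Ω.
Step 5 — Source phasor: V = 5∠-60.0° V = 2.5 - j4.33 V.
Step 6 — Current: I = V / Z = 0.001986 + j0.001147 A = 0.002294∠30.0° A.
Step 7 — Complex power: S = V·I* = 1.054e-08 - j0.01147 VA.
Step 8 — Real power: P = Re(S) = 1.054e-08 W.
Step 9 — Reactive power: Q = Im(S) = -0.01147 VAR.
Step 10 — Apparent power: |S| = 0.01147 VA.
Step 11 — Power factor: PF = P/|S| = 9.19e-07 (leading).

(a) P = 1.054e-08 W  (b) Q = -0.01147 VAR  (c) S = 0.01147 VA  (d) PF = 9.19e-07 (leading)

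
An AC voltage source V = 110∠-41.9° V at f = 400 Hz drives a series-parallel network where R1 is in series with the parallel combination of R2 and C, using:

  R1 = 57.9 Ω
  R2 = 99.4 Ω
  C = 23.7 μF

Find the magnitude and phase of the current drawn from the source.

Step 1 — Angular frequency: ω = 2π·f = 2π·400 = 2513 rad/s.
Step 2 — Component impedances:
  R1: Z = R = 57.9 Ω
  R2: Z = R = 99.4 Ω
  C: Z = 1/(jωC) = -j/(ω·C) = 0 - j16.79 Ω
Step 3 — Parallel branch: R2 || C = 1/(1/R2 + 1/C) = 2.757 - j16.32 Ω.
Step 4 — Series with R1: Z_total = R1 + (R2 || C) = 60.66 - j16.32 Ω = 62.81∠-15.1° Ω.
Step 5 — Source phasor: V = 110∠-41.9° V = 81.87 - j73.46 V.
Step 6 — Ohm's law: I = V / Z_total = (81.87 - j73.46) / (60.66 - j16.32) = 1.563 - j0.7906 A.
Step 7 — Convert to polar: |I| = 1.751 A, ∠I = -26.8°.

I = 1.751∠-26.8° A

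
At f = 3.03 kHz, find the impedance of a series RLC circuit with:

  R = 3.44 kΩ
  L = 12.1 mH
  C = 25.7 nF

Step 1 — Angular frequency: ω = 2π·f = 2π·3030 = 1.904e+04 rad/s.
Step 2 — Component impedances:
  R: Z = R = 3440 Ω
  L: Z = jωL = j·1.904e+04·0.0121 = 0 + j230.4 Ω
  C: Z = 1/(jωC) = -j/(ω·C) = 0 - j2044 Ω
Step 3 — Series combination: Z_total = R + L + C = 3440 - j1813 Ω = 3889∠-27.8° Ω.

Z = 3440 - j1813 Ω = 3889∠-27.8° Ω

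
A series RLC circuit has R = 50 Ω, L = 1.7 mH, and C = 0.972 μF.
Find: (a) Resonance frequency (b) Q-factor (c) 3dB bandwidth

Step 1 — Resonance condition Im(Z)=0 gives ω₀ = 1/√(LC).
Step 2 — ω₀ = 1/√(0.0017·9.72e-07) = 2.46e+04 rad/s.
Step 3 — f₀ = ω₀/(2π) = 3915 Hz.
Step 4 — Series Q: Q = ω₀L/R = 2.46e+04·0.0017/50 = 0.8364.
Step 5 — 3dB bandwidth: Δω = ω₀/Q = 2.941e+04 rad/s; BW = Δω/(2π) = 4681 Hz.

(a) f₀ = 3915 Hz  (b) Q = 0.8364  (c) BW = 4681 Hz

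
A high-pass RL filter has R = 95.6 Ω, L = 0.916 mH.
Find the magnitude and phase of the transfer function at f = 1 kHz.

Step 1 — Angular frequency: ω = 2π·1000 = 6283 rad/s.
Step 2 — Transfer function: H(jω) = jωL/(R + jωL).
Step 3 — Numerator jωL = j·5.755; denominator R + jωL = 95.6 + j5.755.
Step 4 — H = 0.003611 + j0.05999.
Step 5 — Magnitude: |H| = 0.06009 (-24.4 dB); phase: φ = 86.6°.

|H| = 0.06009 (-24.4 dB), φ = 86.6°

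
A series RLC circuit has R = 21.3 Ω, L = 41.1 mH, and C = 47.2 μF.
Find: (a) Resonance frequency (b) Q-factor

Step 1 — Resonance condition Im(Z)=0 gives ω₀ = 1/√(LC).
Step 2 — ω₀ = 1/√(0.0411·4.72e-05) = 718 rad/s.
Step 3 — f₀ = ω₀/(2π) = 114.3 Hz.
Step 4 — Series Q: Q = ω₀L/R = 718·0.0411/21.3 = 1.385.

(a) f₀ = 114.3 Hz  (b) Q = 1.385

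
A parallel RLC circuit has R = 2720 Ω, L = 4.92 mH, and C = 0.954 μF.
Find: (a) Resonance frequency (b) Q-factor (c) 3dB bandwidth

Step 1 — Resonance: ω₀ = 1/√(LC) = 1/√(0.00492·9.54e-07) = 1.46e+04 rad/s.
Step 2 — f₀ = ω₀/(2π) = 2323 Hz.
Step 3 — Parallel Q: Q = R/(ω₀L) = 2720/(1.46e+04·0.00492) = 37.88.
Step 4 — Bandwidth: Δω = ω₀/Q = 385.4 rad/s; BW = Δω/(2π) = 61.33 Hz.

(a) f₀ = 2323 Hz  (b) Q = 37.88  (c) BW = 61.33 Hz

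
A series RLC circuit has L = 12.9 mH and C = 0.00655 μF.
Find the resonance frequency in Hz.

Step 1 — Resonance condition Im(Z)=0 gives ω₀ = 1/√(LC).
Step 2 — ω₀ = 1/√(0.0129·6.55e-09) = 1.088e+05 rad/s.
Step 3 — f₀ = ω₀/(2π) = 1.731e+04 Hz.

f₀ = 1.731e+04 Hz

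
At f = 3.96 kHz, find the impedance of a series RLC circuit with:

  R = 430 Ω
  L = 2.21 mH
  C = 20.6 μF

Step 1 — Angular frequency: ω = 2π·f = 2π·3960 = 2.488e+04 rad/s.
Step 2 — Component impedances:
  R: Z = R = 430 Ω
  L: Z = jωL = j·2.488e+04·0.00221 = 0 + j54.99 Ω
  C: Z = 1/(jωC) = -j/(ω·C) = 0 - j1.951 Ω
Step 3 — Series combination: Z_total = R + L + C = 430 + j53.04 Ω = 433.3∠7.0° Ω.

Z = 430 + j53.04 Ω = 433.3∠7.0° Ω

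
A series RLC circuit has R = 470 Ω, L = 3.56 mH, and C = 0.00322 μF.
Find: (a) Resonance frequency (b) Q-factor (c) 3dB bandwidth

Step 1 — Resonance condition Im(Z)=0 gives ω₀ = 1/√(LC).
Step 2 — ω₀ = 1/√(0.00356·3.22e-09) = 2.954e+05 rad/s.
Step 3 — f₀ = ω₀/(2π) = 4.701e+04 Hz.
Step 4 — Series Q: Q = ω₀L/R = 2.954e+05·0.00356/470 = 2.237.
Step 5 — 3dB bandwidth: Δω = ω₀/Q = 1.32e+05 rad/s; BW = Δω/(2π) = 2.101e+04 Hz.

(a) f₀ = 4.701e+04 Hz  (b) Q = 2.237  (c) BW = 2.101e+04 Hz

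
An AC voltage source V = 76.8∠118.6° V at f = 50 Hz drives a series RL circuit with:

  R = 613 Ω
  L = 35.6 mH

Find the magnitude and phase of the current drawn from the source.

Step 1 — Angular frequency: ω = 2π·f = 2π·50 = 314.2 rad/s.
Step 2 — Component impedances:
  R: Z = R = 613 Ω
  L: Z = jωL = j·314.2·0.0356 = 0 + j11.18 Ω
Step 3 — Series combination: Z_total = R + L = 613 + j11.18 Ω = 613.1∠1.0° Ω.
Step 4 — Source phasor: V = 76.8∠118.6° V = -36.76 + j67.43 V.
Step 5 — Ohm's law: I = V / Z_total = (-36.76 + j67.43) / (613 + j11.18) = -0.05795 + j0.1111 A.
Step 6 — Convert to polar: |I| = 0.1253 A, ∠I = 117.6°.

I = 0.1253∠117.6° A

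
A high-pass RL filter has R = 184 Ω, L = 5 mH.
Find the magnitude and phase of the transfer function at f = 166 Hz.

Step 1 — Angular frequency: ω = 2π·166 = 1043 rad/s.
Step 2 — Transfer function: H(jω) = jωL/(R + jωL).
Step 3 — Numerator jωL = j·5.215; denominator R + jωL = 184 + j5.215.
Step 4 — H = 0.0008027 + j0.02832.
Step 5 — Magnitude: |H| = 0.02833 (-31.0 dB); phase: φ = 88.4°.

|H| = 0.02833 (-31.0 dB), φ = 88.4°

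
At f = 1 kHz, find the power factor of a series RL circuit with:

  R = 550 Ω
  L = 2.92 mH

Step 1 — Angular frequency: ω = 2π·f = 2π·1000 = 6283 rad/s.
Step 2 — Component impedances:
  R: Z = R = 550 Ω
  L: Z = jωL = j·6283·0.00292 = 0 + j18.35 Ω
Step 3 — Series combination: Z_total = R + L = 550 + j18.35 Ω = 550.3∠1.9° Ω.
Step 4 — Power factor: PF = cos(φ) = Re(Z)/|Z| = 550/550.31 = 0.9994.
Step 5 — Type: Im(Z) = 18.35 ⇒ lagging (phase φ = 1.9°).

PF = 0.9994 (lagging, φ = 1.9°)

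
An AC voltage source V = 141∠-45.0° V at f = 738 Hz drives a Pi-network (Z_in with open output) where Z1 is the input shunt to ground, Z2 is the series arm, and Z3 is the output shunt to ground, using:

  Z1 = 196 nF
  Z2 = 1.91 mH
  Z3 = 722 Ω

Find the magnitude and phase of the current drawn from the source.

Step 1 — Angular frequency: ω = 2π·f = 2π·738 = 4637 rad/s.
Step 2 — Component impedances:
  Z1: Z = 1/(jωC) = -j/(ω·C) = 0 - j1100 Ω
  Z2: Z = jωL = j·4637·0.00191 = 0 + j8.857 Ω
  Z3: Z = R = 722 Ω
Step 3 — With open output, the series arm Z2 and the output shunt Z3 appear in series to ground: Z2 + Z3 = 722 + j8.857 Ω.
Step 4 — Parallel with input shunt Z1: Z_in = Z1 || (Z2 + Z3) = 510.4 - j328.7 Ω = 607.1∠-32.8° Ω.
Step 5 — Source phasor: V = 141∠-45.0° V = 99.7 - j99.7 V.
Step 6 — Ohm's law: I = V / Z_total = (99.7 - j99.7) / (510.4 - j328.7) = 0.227 - j0.04915 A.
Step 7 — Convert to polar: |I| = 0.2323 A, ∠I = -12.2°.

I = 0.2323∠-12.2° A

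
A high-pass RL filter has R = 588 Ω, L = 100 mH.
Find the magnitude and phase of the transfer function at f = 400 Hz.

Step 1 — Angular frequency: ω = 2π·400 = 2513 rad/s.
Step 2 — Transfer function: H(jω) = jωL/(R + jωL).
Step 3 — Numerator jωL = j·251.3; denominator R + jωL = 588 + j251.3.
Step 4 — H = 0.1545 + j0.3614.
Step 5 — Magnitude: |H| = 0.393 (-8.1 dB); phase: φ = 66.9°.

|H| = 0.393 (-8.1 dB), φ = 66.9°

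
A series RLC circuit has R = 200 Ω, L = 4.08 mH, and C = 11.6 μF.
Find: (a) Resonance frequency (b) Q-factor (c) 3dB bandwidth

Step 1 — Resonance condition Im(Z)=0 gives ω₀ = 1/√(LC).
Step 2 — ω₀ = 1/√(0.00408·1.16e-05) = 4597 rad/s.
Step 3 — f₀ = ω₀/(2π) = 731.6 Hz.
Step 4 — Series Q: Q = ω₀L/R = 4597·0.00408/200 = 0.09377.
Step 5 — 3dB bandwidth: Δω = ω₀/Q = 4.902e+04 rad/s; BW = Δω/(2π) = 7802 Hz.

(a) f₀ = 731.6 Hz  (b) Q = 0.09377  (c) BW = 7802 Hz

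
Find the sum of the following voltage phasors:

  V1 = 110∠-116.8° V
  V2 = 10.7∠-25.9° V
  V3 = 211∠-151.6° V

Step 1 — Convert each phasor to rectangular form:
  V1 = 110·(cos(-116.8°) + j·sin(-116.8°)) = -49.6 - j98.18 V
  V2 = 10.7·(cos(-25.9°) + j·sin(-25.9°)) = 9.625 - j4.674 V
  V3 = 211·(cos(-151.6°) + j·sin(-151.6°)) = -185.6 - j100.4 V
Step 2 — Sum components: V_total = -225.6 - j203.2 V.
Step 3 — Convert to polar: |V_total| = 303.6 V, ∠V_total = -138.0°.

V_total = 303.6∠-138.0° V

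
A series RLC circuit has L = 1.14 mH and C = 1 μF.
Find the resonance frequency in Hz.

Step 1 — Resonance condition Im(Z)=0 gives ω₀ = 1/√(LC).
Step 2 — ω₀ = 1/√(0.00114·1e-06) = 2.962e+04 rad/s.
Step 3 — f₀ = ω₀/(2π) = 4714 Hz.

f₀ = 4714 Hz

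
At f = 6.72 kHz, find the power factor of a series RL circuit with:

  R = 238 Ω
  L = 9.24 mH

Step 1 — Angular frequency: ω = 2π·f = 2π·6720 = 4.222e+04 rad/s.
Step 2 — Component impedances:
  R: Z = R = 238 Ω
  L: Z = jωL = j·4.222e+04·0.00924 = 0 + j390.1 Ω
Step 3 — Series combination: Z_total = R + L = 238 + j390.1 Ω = 457∠58.6° Ω.
Step 4 — Power factor: PF = cos(φ) = Re(Z)/|Z| = 238/457 = 0.5208.
Step 5 — Type: Im(Z) = 390.1 ⇒ lagging (phase φ = 58.6°).

PF = 0.5208 (lagging, φ = 58.6°)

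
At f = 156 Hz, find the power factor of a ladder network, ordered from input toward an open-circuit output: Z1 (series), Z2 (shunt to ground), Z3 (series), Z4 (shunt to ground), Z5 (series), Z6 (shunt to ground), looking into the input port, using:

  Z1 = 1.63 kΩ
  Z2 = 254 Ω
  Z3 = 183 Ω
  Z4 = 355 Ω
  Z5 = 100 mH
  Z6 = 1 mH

Step 1 — Angular frequency: ω = 2π·f = 2π·156 = 980.2 rad/s.
Step 2 — Component impedances:
  Z1: Z = R = 1630 Ω
  Z2: Z = R = 254 Ω
  Z3: Z = R = 183 Ω
  Z4: Z = R = 355 Ω
  Z5: Z = jωL = j·980.2·0.1 = 0 + j98.02 Ω
  Z6: Z = jωL = j·980.2·0.001 = 0 + j0.9802 Ω
Step 3 — Ladder network (open output): work backward from the far end, alternating series and parallel combinations. Z_in = 1750 + j26.64 Ω = 1750∠0.9° Ω.
Step 4 — Power factor: PF = cos(φ) = Re(Z)/|Z| = 1749.8/1750 = 0.9999.
Step 5 — Type: Im(Z) = 26.64 ⇒ lagging (phase φ = 0.9°).

PF = 0.9999 (lagging, φ = 0.9°)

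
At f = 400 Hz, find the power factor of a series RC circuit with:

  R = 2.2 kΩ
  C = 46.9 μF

Step 1 — Angular frequency: ω = 2π·f = 2π·400 = 2513 rad/s.
Step 2 — Component impedances:
  R: Z = R = 2200 Ω
  C: Z = 1/(jωC) = -j/(ω·C) = 0 - j8.484 Ω
Step 3 — Series combination: Z_total = R + C = 2200 - j8.484 Ω = 2200∠-0.2° Ω.
Step 4 — Power factor: PF = cos(φ) = Re(Z)/|Z| = 2200/2200 = 1.
Step 5 — Type: Im(Z) = -8.484 ⇒ leading (phase φ = -0.2°).

PF = 1 (leading, φ = -0.2°)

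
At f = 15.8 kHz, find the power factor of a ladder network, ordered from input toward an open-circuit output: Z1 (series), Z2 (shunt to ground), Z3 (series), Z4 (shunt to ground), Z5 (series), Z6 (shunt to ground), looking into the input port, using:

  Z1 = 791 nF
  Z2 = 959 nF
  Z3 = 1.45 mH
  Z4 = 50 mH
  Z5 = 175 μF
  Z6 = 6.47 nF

Step 1 — Angular frequency: ω = 2π·f = 2π·1.58e+04 = 9.927e+04 rad/s.
Step 2 — Component impedances:
  Z1: Z = 1/(jωC) = -j/(ω·C) = 0 - j12.73 Ω
  Z2: Z = 1/(jωC) = -j/(ω·C) = 0 - j10.5 Ω
  Z3: Z = jωL = j·9.927e+04·0.00145 = 0 + j143.9 Ω
  Z4: Z = jωL = j·9.927e+04·0.05 = 0 + j4964 Ω
  Z5: Z = 1/(jωC) = -j/(ω·C) = 0 - j0.05756 Ω
  Z6: Z = 1/(jωC) = -j/(ω·C) = 0 - j1557 Ω
Step 3 — Ladder network (open output): work backward from the far end, alternating series and parallel combinations. Z_in = 0 - j23.19 Ω = 23.19∠-90.0° Ω.
Step 4 — Power factor: PF = cos(φ) = Re(Z)/|Z| = 0/23.19 = 0.
Step 5 — Type: Im(Z) = -23.19 ⇒ leading (phase φ = -90.0°).

PF = 0 (leading, φ = -90.0°)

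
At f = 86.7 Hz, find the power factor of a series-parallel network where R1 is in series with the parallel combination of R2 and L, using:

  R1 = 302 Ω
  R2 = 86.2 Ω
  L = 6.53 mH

Step 1 — Angular frequency: ω = 2π·f = 2π·86.7 = 544.8 rad/s.
Step 2 — Component impedances:
  R1: Z = R = 302 Ω
  R2: Z = R = 86.2 Ω
  L: Z = jωL = j·544.8·0.00653 = 0 + j3.557 Ω
Step 3 — Parallel branch: R2 || L = 1/(1/R2 + 1/L) = 0.1465 + j3.551 Ω.
Step 4 — Series with R1: Z_total = R1 + (R2 || L) = 302.1 + j3.551 Ω = 302.2∠0.7° Ω.
Step 5 — Power factor: PF = cos(φ) = Re(Z)/|Z| = 302.15/302.17 = 0.9999.
Step 6 — Type: Im(Z) = 3.551 ⇒ lagging (phase φ = 0.7°).

PF = 0.9999 (lagging, φ = 0.7°)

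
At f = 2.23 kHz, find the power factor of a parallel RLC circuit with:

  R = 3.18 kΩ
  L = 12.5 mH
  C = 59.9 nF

Step 1 — Angular frequency: ω = 2π·f = 2π·2230 = 1.401e+04 rad/s.
Step 2 — Component impedances:
  R: Z = R = 3180 Ω
  L: Z = jωL = j·1.401e+04·0.0125 = 0 + j175.1 Ω
  C: Z = 1/(jωC) = -j/(ω·C) = 0 - j1191 Ω
Step 3 — Parallel combination: 1/Z_total = 1/R + 1/L + 1/C; Z_total = 13.2 + j204.5 Ω = 204.9∠86.3° Ω.
Step 4 — Power factor: PF = cos(φ) = Re(Z)/|Z| = 13.202/204.9 = 0.06443.
Step 5 — Type: Im(Z) = 204.5 ⇒ lagging (phase φ = 86.3°).

PF = 0.06443 (lagging, φ = 86.3°)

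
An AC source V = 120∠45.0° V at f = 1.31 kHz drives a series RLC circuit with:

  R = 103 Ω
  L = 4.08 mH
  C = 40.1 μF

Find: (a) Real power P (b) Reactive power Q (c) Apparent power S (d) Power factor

Step 1 — Angular frequency: ω = 2π·f = 2π·1310 = 8231 rad/s.
Step 2 — Component impedances:
  R: Z = R = 103 Ω
  L: Z = jωL = j·8231·0.00408 = 0 + j33.58 Ω
  C: Z = 1/(jωC) = -j/(ω·C) = 0 - j3.03 Ω
Step 3 — Series combination: Z_total = R + L + C = 103 + j30.55 Ω = 107.4∠16.5° Ω.
Step 4 — Source phasor: V = 120∠45.0° V = 84.85 + j84.85 V.
Step 5 — Current: I = V / Z = 0.9818 + j0.5326 A = 1.117∠28.5° A.
Step 6 — Complex power: S = V·I* = 128.5 + j38.12 VA.
Step 7 — Real power: P = Re(S) = 128.5 W.
Step 8 — Reactive power: Q = Im(S) = 38.12 VAR.
Step 9 — Apparent power: |S| = 134 VA.
Step 10 — Power factor: PF = P/|S| = 0.9587 (lagging).

(a) P = 128.5 W  (b) Q = 38.12 VAR  (c) S = 134 VA  (d) PF = 0.9587 (lagging)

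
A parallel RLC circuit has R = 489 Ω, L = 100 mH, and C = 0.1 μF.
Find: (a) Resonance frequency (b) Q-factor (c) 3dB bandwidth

Step 1 — Resonance: ω₀ = 1/√(LC) = 1/√(0.1·1e-07) = 1e+04 rad/s.
Step 2 — f₀ = ω₀/(2π) = 1592 Hz.
Step 3 — Parallel Q: Q = R/(ω₀L) = 489/(1e+04·0.1) = 0.489.
Step 4 — Bandwidth: Δω = ω₀/Q = 2.045e+04 rad/s; BW = Δω/(2π) = 3255 Hz.

(a) f₀ = 1592 Hz  (b) Q = 0.489  (c) BW = 3255 Hz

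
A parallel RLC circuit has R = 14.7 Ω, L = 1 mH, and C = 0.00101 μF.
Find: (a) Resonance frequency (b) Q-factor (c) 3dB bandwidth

Step 1 — Resonance: ω₀ = 1/√(LC) = 1/√(0.001·1.01e-09) = 9.95e+05 rad/s.
Step 2 — f₀ = ω₀/(2π) = 1.584e+05 Hz.
Step 3 — Parallel Q: Q = R/(ω₀L) = 14.7/(9.95e+05·0.001) = 0.01477.
Step 4 — Bandwidth: Δω = ω₀/Q = 6.735e+07 rad/s; BW = Δω/(2π) = 1.072e+07 Hz.

(a) f₀ = 1.584e+05 Hz  (b) Q = 0.01477  (c) BW = 1.072e+07 Hz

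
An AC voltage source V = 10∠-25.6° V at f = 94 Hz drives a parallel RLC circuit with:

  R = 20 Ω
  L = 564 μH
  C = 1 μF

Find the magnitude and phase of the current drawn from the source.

Step 1 — Angular frequency: ω = 2π·f = 2π·94 = 590.6 rad/s.
Step 2 — Component impedances:
  R: Z = R = 20 Ω
  L: Z = jωL = j·590.6·0.000564 = 0 + j0.3331 Ω
  C: Z = 1/(jωC) = -j/(ω·C) = 0 - j1693 Ω
Step 3 — Parallel combination: 1/Z_total = 1/R + 1/L + 1/C; Z_total = 0.005549 + j0.3331 Ω = 0.3331∠89.0° Ω.
Step 4 — Source phasor: V = 10∠-25.6° V = 9.018 - j4.321 V.
Step 5 — Ohm's law: I = V / Z_total = (9.018 - j4.321) / (0.005549 + j0.3331) = -12.52 - j27.28 A.
Step 6 — Convert to polar: |I| = 30.02 A, ∠I = -114.6°.

I = 30.02∠-114.6° A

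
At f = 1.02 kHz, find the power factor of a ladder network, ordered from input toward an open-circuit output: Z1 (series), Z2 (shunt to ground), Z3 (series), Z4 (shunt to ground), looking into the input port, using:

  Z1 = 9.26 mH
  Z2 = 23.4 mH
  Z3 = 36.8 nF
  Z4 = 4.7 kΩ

Step 1 — Angular frequency: ω = 2π·f = 2π·1020 = 6409 rad/s.
Step 2 — Component impedances:
  Z1: Z = jωL = j·6409·0.00926 = 0 + j59.35 Ω
  Z2: Z = jωL = j·6409·0.0234 = 0 + j150 Ω
  Z3: Z = 1/(jωC) = -j/(ω·C) = 0 - j4240 Ω
  Z4: Z = R = 4700 Ω
Step 3 — Ladder network (open output): work backward from the far end, alternating series and parallel combinations. Z_in = 2.723 + j211.7 Ω = 211.7∠89.3° Ω.
Step 4 — Power factor: PF = cos(φ) = Re(Z)/|Z| = 2.723/211.7 = 0.01286.
Step 5 — Type: Im(Z) = 211.7 ⇒ lagging (phase φ = 89.3°).

PF = 0.01286 (lagging, φ = 89.3°)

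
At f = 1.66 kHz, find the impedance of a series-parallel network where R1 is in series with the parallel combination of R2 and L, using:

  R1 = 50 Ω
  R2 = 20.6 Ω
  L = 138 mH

Step 1 — Angular frequency: ω = 2π·f = 2π·1660 = 1.043e+04 rad/s.
Step 2 — Component impedances:
  R1: Z = R = 50 Ω
  R2: Z = R = 20.6 Ω
  L: Z = jωL = j·1.043e+04·0.138 = 0 + j1439 Ω
Step 3 — Parallel branch: R2 || L = 1/(1/R2 + 1/L) = 20.6 + j0.2948 Ω.
Step 4 — Series with R1: Z_total = R1 + (R2 || L) = 70.6 + j0.2948 Ω = 70.6∠0.2° Ω.

Z = 70.6 + j0.2948 Ω = 70.6∠0.2° Ω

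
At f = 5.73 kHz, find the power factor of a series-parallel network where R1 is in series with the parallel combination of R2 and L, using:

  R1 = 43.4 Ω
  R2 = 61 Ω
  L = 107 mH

Step 1 — Angular frequency: ω = 2π·f = 2π·5730 = 3.6e+04 rad/s.
Step 2 — Component impedances:
  R1: Z = R = 43.4 Ω
  R2: Z = R = 61 Ω
  L: Z = jωL = j·3.6e+04·0.107 = 0 + j3852 Ω
Step 3 — Parallel branch: R2 || L = 1/(1/R2 + 1/L) = 60.98 + j0.9657 Ω.
Step 4 — Series with R1: Z_total = R1 + (R2 || L) = 104.4 + j0.9657 Ω = 104.4∠0.5° Ω.
Step 5 — Power factor: PF = cos(φ) = Re(Z)/|Z| = 104.4/104.4 = 1.
Step 6 — Type: Im(Z) = 0.9657 ⇒ lagging (phase φ = 0.5°).

PF = 1 (lagging, φ = 0.5°)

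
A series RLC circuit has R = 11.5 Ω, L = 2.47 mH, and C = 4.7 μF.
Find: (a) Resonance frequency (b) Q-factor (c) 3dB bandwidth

Step 1 — Resonance: ω₀ = 1/√(LC) = 1/√(0.00247·4.7e-06) = 9281 rad/s.
Step 2 — f₀ = ω₀/(2π) = 1477 Hz.
Step 3 — Series Q: Q = ω₀L/R = 9281·0.00247/11.5 = 1.993.
Step 4 — Bandwidth: Δω = ω₀/Q = 4656 rad/s; BW = Δω/(2π) = 741 Hz.

(a) f₀ = 1477 Hz  (b) Q = 1.993  (c) BW = 741 Hz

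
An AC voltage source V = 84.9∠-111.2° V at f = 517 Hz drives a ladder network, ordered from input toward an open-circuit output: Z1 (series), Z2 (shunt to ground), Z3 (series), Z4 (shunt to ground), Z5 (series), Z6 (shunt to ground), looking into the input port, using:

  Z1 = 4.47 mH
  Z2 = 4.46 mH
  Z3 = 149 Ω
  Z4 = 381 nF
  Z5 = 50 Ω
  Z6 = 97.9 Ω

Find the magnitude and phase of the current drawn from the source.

Step 1 — Angular frequency: ω = 2π·f = 2π·517 = 3248 rad/s.
Step 2 — Component impedances:
  Z1: Z = jωL = j·3248·0.00447 = 0 + j14.52 Ω
  Z2: Z = jωL = j·3248·0.00446 = 0 + j14.49 Ω
  Z3: Z = R = 149 Ω
  Z4: Z = 1/(jωC) = -j/(ω·C) = 0 - j808 Ω
  Z5: Z = R = 50 Ω
  Z6: Z = R = 97.9 Ω
Step 3 — Ladder network (open output): work backward from the far end, alternating series and parallel combinations. Z_in = 0.7174 + j29.04 Ω = 29.05∠88.6° Ω.
Step 4 — Source phasor: V = 84.9∠-111.2° V = -30.7 - j79.15 V.
Step 5 — Ohm's law: I = V / Z_total = (-30.7 - j79.15) / (0.7174 + j29.04) = -2.75 + j0.9894 A.
Step 6 — Convert to polar: |I| = 2.923 A, ∠I = 160.2°.

I = 2.923∠160.2° A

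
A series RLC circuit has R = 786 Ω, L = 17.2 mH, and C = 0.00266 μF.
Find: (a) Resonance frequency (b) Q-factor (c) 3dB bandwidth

Step 1 — Resonance: ω₀ = 1/√(LC) = 1/√(0.0172·2.66e-09) = 1.478e+05 rad/s.
Step 2 — f₀ = ω₀/(2π) = 2.353e+04 Hz.
Step 3 — Series Q: Q = ω₀L/R = 1.478e+05·0.0172/786 = 3.235.
Step 4 — Bandwidth: Δω = ω₀/Q = 4.57e+04 rad/s; BW = Δω/(2π) = 7273 Hz.

(a) f₀ = 2.353e+04 Hz  (b) Q = 3.235  (c) BW = 7273 Hz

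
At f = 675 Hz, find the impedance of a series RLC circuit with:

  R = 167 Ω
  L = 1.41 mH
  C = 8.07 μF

Step 1 — Angular frequency: ω = 2π·f = 2π·675 = 4241 rad/s.
Step 2 — Component impedances:
  R: Z = R = 167 Ω
  L: Z = jωL = j·4241·0.00141 = 0 + j5.98 Ω
  C: Z = 1/(jωC) = -j/(ω·C) = 0 - j29.22 Ω
Step 3 — Series combination: Z_total = R + L + C = 167 - j23.24 Ω = 168.6∠-7.9° Ω.

Z = 167 - j23.24 Ω = 168.6∠-7.9° Ω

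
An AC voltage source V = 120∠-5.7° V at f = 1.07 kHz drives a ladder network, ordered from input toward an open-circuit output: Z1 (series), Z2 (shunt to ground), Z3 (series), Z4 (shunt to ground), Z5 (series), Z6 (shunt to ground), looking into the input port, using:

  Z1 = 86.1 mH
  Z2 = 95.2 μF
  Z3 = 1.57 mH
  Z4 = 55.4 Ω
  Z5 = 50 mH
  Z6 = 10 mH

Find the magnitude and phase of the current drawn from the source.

Step 1 — Angular frequency: ω = 2π·f = 2π·1070 = 6723 rad/s.
Step 2 — Component impedances:
  Z1: Z = jωL = j·6723·0.0861 = 0 + j578.9 Ω
  Z2: Z = 1/(jωC) = -j/(ω·C) = 0 - j1.562 Ω
  Z3: Z = jωL = j·6723·0.00157 = 0 + j10.56 Ω
  Z4: Z = R = 55.4 Ω
  Z5: Z = jωL = j·6723·0.05 = 0 + j336.2 Ω
  Z6: Z = jωL = j·6723·0.01 = 0 + j67.23 Ω
Step 3 — Ladder network (open output): work backward from the far end, alternating series and parallel combinations. Z_in = 0.04113 + j577.3 Ω = 577.3∠90.0° Ω.
Step 4 — Source phasor: V = 120∠-5.7° V = 119.4 - j11.92 V.
Step 5 — Ohm's law: I = V / Z_total = (119.4 - j11.92) / (0.04113 + j577.3) = -0.02063 - j0.2068 A.
Step 6 — Convert to polar: |I| = 0.2079 A, ∠I = -95.7°.

I = 0.2079∠-95.7° A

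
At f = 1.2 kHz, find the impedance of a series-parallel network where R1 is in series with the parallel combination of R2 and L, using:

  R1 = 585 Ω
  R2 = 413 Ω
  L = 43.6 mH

Step 1 — Angular frequency: ω = 2π·f = 2π·1200 = 7540 rad/s.
Step 2 — Component impedances:
  R1: Z = R = 585 Ω
  R2: Z = R = 413 Ω
  L: Z = jωL = j·7540·0.0436 = 0 + j328.7 Ω
Step 3 — Parallel branch: R2 || L = 1/(1/R2 + 1/L) = 160.2 + j201.2 Ω.
Step 4 — Series with R1: Z_total = R1 + (R2 || L) = 745.2 + j201.2 Ω = 771.9∠15.1° Ω.

Z = 745.2 + j201.2 Ω = 771.9∠15.1° Ω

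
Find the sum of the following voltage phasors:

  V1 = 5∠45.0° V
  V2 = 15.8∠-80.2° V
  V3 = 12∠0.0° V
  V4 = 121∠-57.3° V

Step 1 — Convert each phasor to rectangular form:
  V1 = 5·(cos(45.0°) + j·sin(45.0°)) = 3.536 + j3.536 V
  V2 = 15.8·(cos(-80.2°) + j·sin(-80.2°)) = 2.689 - j15.57 V
  V3 = 12·(cos(0.0°) + j·sin(0.0°)) = 12 V
  V4 = 121·(cos(-57.3°) + j·sin(-57.3°)) = 65.37 - j101.8 V
Step 2 — Sum components: V_total = 83.59 - j113.9 V.
Step 3 — Convert to polar: |V_total| = 141.2 V, ∠V_total = -53.7°.

V_total = 141.2∠-53.7° V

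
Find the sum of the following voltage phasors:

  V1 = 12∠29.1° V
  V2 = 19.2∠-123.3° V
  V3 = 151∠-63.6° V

Step 1 — Convert each phasor to rectangular form:
  V1 = 12·(cos(29.1°) + j·sin(29.1°)) = 10.49 + j5.836 V
  V2 = 19.2·(cos(-123.3°) + j·sin(-123.3°)) = -10.54 - j16.05 V
  V3 = 151·(cos(-63.6°) + j·sin(-63.6°)) = 67.14 - j135.3 V
Step 2 — Sum components: V_total = 67.08 - j145.5 V.
Step 3 — Convert to polar: |V_total| = 160.2 V, ∠V_total = -65.2°.

V_total = 160.2∠-65.2° V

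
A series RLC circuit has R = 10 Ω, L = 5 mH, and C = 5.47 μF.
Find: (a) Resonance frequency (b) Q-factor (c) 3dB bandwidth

Step 1 — Resonance: ω₀ = 1/√(LC) = 1/√(0.005·5.47e-06) = 6047 rad/s.
Step 2 — f₀ = ω₀/(2π) = 962.4 Hz.
Step 3 — Series Q: Q = ω₀L/R = 6047·0.005/10 = 3.023.
Step 4 — Bandwidth: Δω = ω₀/Q = 2000 rad/s; BW = Δω/(2π) = 318.3 Hz.

(a) f₀ = 962.4 Hz  (b) Q = 3.023  (c) BW = 318.3 Hz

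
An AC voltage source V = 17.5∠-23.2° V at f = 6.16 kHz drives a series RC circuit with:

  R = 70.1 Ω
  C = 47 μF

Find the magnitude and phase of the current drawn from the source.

Step 1 — Angular frequency: ω = 2π·f = 2π·6160 = 3.87e+04 rad/s.
Step 2 — Component impedances:
  R: Z = R = 70.1 Ω
  C: Z = 1/(jωC) = -j/(ω·C) = 0 - j0.5497 Ω
Step 3 — Series combination: Z_total = R + C = 70.1 - j0.5497 Ω = 70.1∠-0.4° Ω.
Step 4 — Source phasor: V = 17.5∠-23.2° V = 16.08 - j6.894 V.
Step 5 — Ohm's law: I = V / Z_total = (16.08 - j6.894) / (70.1 - j0.5497) = 0.2302 - j0.09654 A.
Step 6 — Convert to polar: |I| = 0.2496 A, ∠I = -22.8°.

I = 0.2496∠-22.8° A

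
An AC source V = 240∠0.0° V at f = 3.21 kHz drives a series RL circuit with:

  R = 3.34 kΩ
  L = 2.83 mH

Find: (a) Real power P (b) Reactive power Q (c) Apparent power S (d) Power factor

Step 1 — Angular frequency: ω = 2π·f = 2π·3210 = 2.017e+04 rad/s.
Step 2 — Component impedances:
  R: Z = R = 3340 Ω
  L: Z = jωL = j·2.017e+04·0.00283 = 0 + j57.08 Ω
Step 3 — Series combination: Z_total = R + L = 3340 + j57.08 Ω = 3340∠1.0° Ω.
Step 4 — Source phasor: V = 240∠0.0° V = 240 V.
Step 5 — Current: I = V / Z = 0.07184 - j0.001228 A = 0.07185∠-1.0° A.
Step 6 — Complex power: S = V·I* = 17.24 + j0.2946 VA.
Step 7 — Real power: P = Re(S) = 17.24 W.
Step 8 — Reactive power: Q = Im(S) = 0.2946 VAR.
Step 9 — Apparent power: |S| = 17.24 VA.
Step 10 — Power factor: PF = P/|S| = 0.9999 (lagging).

(a) P = 17.24 W  (b) Q = 0.2946 VAR  (c) S = 17.24 VA  (d) PF = 0.9999 (lagging)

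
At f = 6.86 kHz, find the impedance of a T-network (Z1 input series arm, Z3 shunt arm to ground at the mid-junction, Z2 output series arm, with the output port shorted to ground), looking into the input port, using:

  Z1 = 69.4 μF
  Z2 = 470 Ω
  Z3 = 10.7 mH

Step 1 — Angular frequency: ω = 2π·f = 2π·6860 = 4.31e+04 rad/s.
Step 2 — Component impedances:
  Z1: Z = 1/(jωC) = -j/(ω·C) = 0 - j0.3343 Ω
  Z2: Z = R = 470 Ω
  Z3: Z = jωL = j·4.31e+04·0.0107 = 0 + j461.2 Ω
Step 3 — With the output port shorted to ground, the output series arm Z2 runs from the junction to ground; the shunt arm Z3 also runs from the junction to ground. They appear in parallel: Z3 || Z2 = 230.6 + j235 Ω.
Step 4 — Series with input arm Z1: Z_in = Z1 + (Z3 || Z2) = 230.6 + j234.6 Ω = 328.9∠45.5° Ω.

Z = 230.6 + j234.6 Ω = 328.9∠45.5° Ω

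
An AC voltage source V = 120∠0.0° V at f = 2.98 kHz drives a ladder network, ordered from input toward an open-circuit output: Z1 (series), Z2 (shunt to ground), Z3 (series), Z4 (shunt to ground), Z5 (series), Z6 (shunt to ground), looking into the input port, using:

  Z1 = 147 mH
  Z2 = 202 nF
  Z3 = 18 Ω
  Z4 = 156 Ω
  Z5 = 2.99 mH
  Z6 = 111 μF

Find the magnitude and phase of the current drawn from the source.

Step 1 — Angular frequency: ω = 2π·f = 2π·2980 = 1.872e+04 rad/s.
Step 2 — Component impedances:
  Z1: Z = jωL = j·1.872e+04·0.147 = 0 + j2752 Ω
  Z2: Z = 1/(jωC) = -j/(ω·C) = 0 - j264.4 Ω
  Z3: Z = R = 18 Ω
  Z4: Z = R = 156 Ω
  Z5: Z = jωL = j·1.872e+04·0.00299 = 0 + j55.98 Ω
  Z6: Z = 1/(jωC) = -j/(ω·C) = 0 - j0.4812 Ω
Step 3 — Ladder network (open output): work backward from the far end, alternating series and parallel combinations. Z_in = 52.24 + j2804 Ω = 2805∠88.9° Ω.
Step 4 — Source phasor: V = 120∠0.0° V = 120 V.
Step 5 — Ohm's law: I = V / Z_total = (120) / (52.24 + j2804) = 0.0007968 - j0.04278 A.
Step 6 — Convert to polar: |I| = 0.04278 A, ∠I = -88.9°.

I = 0.04278∠-88.9° A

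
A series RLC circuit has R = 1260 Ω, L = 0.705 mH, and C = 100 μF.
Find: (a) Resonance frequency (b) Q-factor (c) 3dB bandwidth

Step 1 — Resonance: ω₀ = 1/√(LC) = 1/√(0.000705·0.0001) = 3766 rad/s.
Step 2 — f₀ = ω₀/(2π) = 599.4 Hz.
Step 3 — Series Q: Q = ω₀L/R = 3766·0.000705/1260 = 0.002107.
Step 4 — Bandwidth: Δω = ω₀/Q = 1.787e+06 rad/s; BW = Δω/(2π) = 2.844e+05 Hz.

(a) f₀ = 599.4 Hz  (b) Q = 0.002107  (c) BW = 2.844e+05 Hz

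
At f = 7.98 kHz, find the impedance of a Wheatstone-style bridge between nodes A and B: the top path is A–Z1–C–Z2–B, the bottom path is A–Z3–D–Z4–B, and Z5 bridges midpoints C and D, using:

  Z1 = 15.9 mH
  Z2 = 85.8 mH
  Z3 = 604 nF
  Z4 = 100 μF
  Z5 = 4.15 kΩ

Step 1 — Angular frequency: ω = 2π·f = 2π·7980 = 5.014e+04 rad/s.
Step 2 — Component impedances:
  Z1: Z = jωL = j·5.014e+04·0.0159 = 0 + j797.2 Ω
  Z2: Z = jωL = j·5.014e+04·0.0858 = 0 + j4302 Ω
  Z3: Z = 1/(jωC) = -j/(ω·C) = 0 - j33.02 Ω
  Z4: Z = 1/(jωC) = -j/(ω·C) = 0 - j0.1994 Ω
  Z5: Z = R = 4150 Ω
Step 3 — Bridge requires nodal analysis (the Z5 bridge couples midpoints C and D, so the two paths cannot be reduced to a simple series/parallel combination). Setting node B to ground and injecting 1 A at node A, the 3-node admittance system at A, C, D solves to V_A = Z_AB = 0.1845 - j33.47 Ω = 33.47∠-89.7° Ω.

Z = 0.1845 - j33.47 Ω = 33.47∠-89.7° Ω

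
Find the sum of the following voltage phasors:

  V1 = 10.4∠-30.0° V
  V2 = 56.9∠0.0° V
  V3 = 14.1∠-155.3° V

Step 1 — Convert each phasor to rectangular form:
  V1 = 10.4·(cos(-30.0°) + j·sin(-30.0°)) = 9.007 - j5.2 V
  V2 = 56.9·(cos(0.0°) + j·sin(0.0°)) = 56.9 V
  V3 = 14.1·(cos(-155.3°) + j·sin(-155.3°)) = -12.81 - j5.892 V
Step 2 — Sum components: V_total = 53.1 - j11.09 V.
Step 3 — Convert to polar: |V_total| = 54.24 V, ∠V_total = -11.8°.

V_total = 54.24∠-11.8° V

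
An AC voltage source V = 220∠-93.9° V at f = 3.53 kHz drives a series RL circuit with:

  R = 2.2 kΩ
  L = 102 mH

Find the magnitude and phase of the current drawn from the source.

Step 1 — Angular frequency: ω = 2π·f = 2π·3530 = 2.218e+04 rad/s.
Step 2 — Component impedances:
  R: Z = R = 2200 Ω
  L: Z = jωL = j·2.218e+04·0.102 = 0 + j2262 Ω
Step 3 — Series combination: Z_total = R + L = 2200 + j2262 Ω = 3156∠45.8° Ω.
Step 4 — Source phasor: V = 220∠-93.9° V = -14.96 - j219.5 V.
Step 5 — Ohm's law: I = V / Z_total = (-14.96 - j219.5) / (2200 + j2262) = -0.05317 - j0.04509 A.
Step 6 — Convert to polar: |I| = 0.06972 A, ∠I = -139.7°.

I = 0.06972∠-139.7° A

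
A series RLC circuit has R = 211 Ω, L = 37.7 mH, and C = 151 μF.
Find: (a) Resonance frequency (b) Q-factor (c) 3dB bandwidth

Step 1 — Resonance condition Im(Z)=0 gives ω₀ = 1/√(LC).
Step 2 — ω₀ = 1/√(0.0377·0.000151) = 419.1 rad/s.
Step 3 — f₀ = ω₀/(2π) = 66.71 Hz.
Step 4 — Series Q: Q = ω₀L/R = 419.1·0.0377/211 = 0.07489.
Step 5 — 3dB bandwidth: Δω = ω₀/Q = 5597 rad/s; BW = Δω/(2π) = 890.8 Hz.

(a) f₀ = 66.71 Hz  (b) Q = 0.07489  (c) BW = 890.8 Hz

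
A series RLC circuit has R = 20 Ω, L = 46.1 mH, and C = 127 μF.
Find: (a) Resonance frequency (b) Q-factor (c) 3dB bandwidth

Step 1 — Resonance: ω₀ = 1/√(LC) = 1/√(0.0461·0.000127) = 413.3 rad/s.
Step 2 — f₀ = ω₀/(2π) = 65.78 Hz.
Step 3 — Series Q: Q = ω₀L/R = 413.3·0.0461/20 = 0.9526.
Step 4 — Bandwidth: Δω = ω₀/Q = 433.8 rad/s; BW = Δω/(2π) = 69.05 Hz.

(a) f₀ = 65.78 Hz  (b) Q = 0.9526  (c) BW = 69.05 Hz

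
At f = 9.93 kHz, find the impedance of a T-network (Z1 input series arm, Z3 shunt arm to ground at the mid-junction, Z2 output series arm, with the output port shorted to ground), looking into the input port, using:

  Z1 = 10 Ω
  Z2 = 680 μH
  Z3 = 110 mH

Step 1 — Angular frequency: ω = 2π·f = 2π·9930 = 6.239e+04 rad/s.
Step 2 — Component impedances:
  Z1: Z = R = 10 Ω
  Z2: Z = jωL = j·6.239e+04·0.00068 = 0 + j42.43 Ω
  Z3: Z = jωL = j·6.239e+04·0.11 = 0 + j6863 Ω
Step 3 — With the output port shorted to ground, the output series arm Z2 runs from the junction to ground; the shunt arm Z3 also runs from the junction to ground. They appear in parallel: Z3 || Z2 = 0 + j42.17 Ω.
Step 4 — Series with input arm Z1: Z_in = Z1 + (Z3 || Z2) = 10 + j42.17 Ω = 43.34∠76.7° Ω.

Z = 10 + j42.17 Ω = 43.34∠76.7° Ω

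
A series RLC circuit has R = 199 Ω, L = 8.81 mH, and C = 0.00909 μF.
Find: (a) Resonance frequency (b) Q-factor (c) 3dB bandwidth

Step 1 — Resonance: ω₀ = 1/√(LC) = 1/√(0.00881·9.09e-09) = 1.117e+05 rad/s.
Step 2 — f₀ = ω₀/(2π) = 1.778e+04 Hz.
Step 3 — Series Q: Q = ω₀L/R = 1.117e+05·0.00881/199 = 4.947.
Step 4 — Bandwidth: Δω = ω₀/Q = 2.259e+04 rad/s; BW = Δω/(2π) = 3595 Hz.

(a) f₀ = 1.778e+04 Hz  (b) Q = 4.947  (c) BW = 3595 Hz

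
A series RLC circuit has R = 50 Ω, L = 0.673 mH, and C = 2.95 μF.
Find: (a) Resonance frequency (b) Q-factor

Step 1 — Resonance condition Im(Z)=0 gives ω₀ = 1/√(LC).
Step 2 — ω₀ = 1/√(0.000673·2.95e-06) = 2.244e+04 rad/s.
Step 3 — f₀ = ω₀/(2π) = 3572 Hz.
Step 4 — Series Q: Q = ω₀L/R = 2.244e+04·0.000673/50 = 0.3021.

(a) f₀ = 3572 Hz  (b) Q = 0.3021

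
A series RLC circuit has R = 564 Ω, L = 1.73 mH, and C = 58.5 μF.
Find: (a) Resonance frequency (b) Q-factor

Step 1 — Resonance condition Im(Z)=0 gives ω₀ = 1/√(LC).
Step 2 — ω₀ = 1/√(0.00173·5.85e-05) = 3143 rad/s.
Step 3 — f₀ = ω₀/(2π) = 500.3 Hz.
Step 4 — Series Q: Q = ω₀L/R = 3143·0.00173/564 = 0.009642.

(a) f₀ = 500.3 Hz  (b) Q = 0.009642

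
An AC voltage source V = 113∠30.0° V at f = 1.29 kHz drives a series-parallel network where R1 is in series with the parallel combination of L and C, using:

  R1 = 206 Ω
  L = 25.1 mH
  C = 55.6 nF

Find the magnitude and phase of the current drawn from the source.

Step 1 — Angular frequency: ω = 2π·f = 2π·1290 = 8105 rad/s.
Step 2 — Component impedances:
  R1: Z = R = 206 Ω
  L: Z = jωL = j·8105·0.0251 = 0 + j203.4 Ω
  C: Z = 1/(jωC) = -j/(ω·C) = 0 - j2219 Ω
Step 3 — Parallel branch: L || C = 1/(1/L + 1/C) = 0 + j224 Ω.
Step 4 — Series with R1: Z_total = R1 + (L || C) = 206 + j224 Ω = 304.3∠47.4° Ω.
Step 5 — Source phasor: V = 113∠30.0° V = 97.86 + j56.5 V.
Step 6 — Ohm's law: I = V / Z_total = (97.86 + j56.5) / (206 + j224) = 0.3544 - j0.111 A.
Step 7 — Convert to polar: |I| = 0.3713 A, ∠I = -17.4°.

I = 0.3713∠-17.4° A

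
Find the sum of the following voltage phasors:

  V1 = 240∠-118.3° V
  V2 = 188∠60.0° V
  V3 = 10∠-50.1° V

Step 1 — Convert each phasor to rectangular form:
  V1 = 240·(cos(-118.3°) + j·sin(-118.3°)) = -113.8 - j211.3 V
  V2 = 188·(cos(60.0°) + j·sin(60.0°)) = 94 + j162.8 V
  V3 = 10·(cos(-50.1°) + j·sin(-50.1°)) = 6.414 - j7.672 V
Step 2 — Sum components: V_total = -13.37 - j56.17 V.
Step 3 — Convert to polar: |V_total| = 57.74 V, ∠V_total = -103.4°.

V_total = 57.74∠-103.4° V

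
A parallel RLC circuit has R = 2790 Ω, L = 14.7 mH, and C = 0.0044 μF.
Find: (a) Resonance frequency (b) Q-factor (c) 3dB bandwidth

Step 1 — Resonance: ω₀ = 1/√(LC) = 1/√(0.0147·4.4e-09) = 1.243e+05 rad/s.
Step 2 — f₀ = ω₀/(2π) = 1.979e+04 Hz.
Step 3 — Parallel Q: Q = R/(ω₀L) = 2790/(1.243e+05·0.0147) = 1.526.
Step 4 — Bandwidth: Δω = ω₀/Q = 8.146e+04 rad/s; BW = Δω/(2π) = 1.296e+04 Hz.

(a) f₀ = 1.979e+04 Hz  (b) Q = 1.526  (c) BW = 1.296e+04 Hz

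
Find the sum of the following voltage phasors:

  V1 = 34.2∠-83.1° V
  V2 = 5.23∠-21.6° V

Step 1 — Convert each phasor to rectangular form:
  V1 = 34.2·(cos(-83.1°) + j·sin(-83.1°)) = 4.109 - j33.95 V
  V2 = 5.23·(cos(-21.6°) + j·sin(-21.6°)) = 4.863 - j1.925 V
Step 2 — Sum components: V_total = 8.971 - j35.88 V.
Step 3 — Convert to polar: |V_total| = 36.98 V, ∠V_total = -76.0°.

V_total = 36.98∠-76.0° V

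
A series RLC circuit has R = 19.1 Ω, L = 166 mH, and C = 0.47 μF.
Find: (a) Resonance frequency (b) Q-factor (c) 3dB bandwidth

Step 1 — Resonance: ω₀ = 1/√(LC) = 1/√(0.166·4.7e-07) = 3580 rad/s.
Step 2 — f₀ = ω₀/(2π) = 569.8 Hz.
Step 3 — Series Q: Q = ω₀L/R = 3580·0.166/19.1 = 31.12.
Step 4 — Bandwidth: Δω = ω₀/Q = 115.1 rad/s; BW = Δω/(2π) = 18.31 Hz.

(a) f₀ = 569.8 Hz  (b) Q = 31.12  (c) BW = 18.31 Hz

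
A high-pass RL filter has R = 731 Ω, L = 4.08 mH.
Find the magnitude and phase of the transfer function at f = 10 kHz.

Step 1 — Angular frequency: ω = 2π·1e+04 = 6.283e+04 rad/s.
Step 2 — Transfer function: H(jω) = jωL/(R + jωL).
Step 3 — Numerator jωL = j·256.4; denominator R + jωL = 731 + j256.4.
Step 4 — H = 0.1095 + j0.3123.
Step 5 — Magnitude: |H| = 0.3309 (-9.6 dB); phase: φ = 70.7°.

|H| = 0.3309 (-9.6 dB), φ = 70.7°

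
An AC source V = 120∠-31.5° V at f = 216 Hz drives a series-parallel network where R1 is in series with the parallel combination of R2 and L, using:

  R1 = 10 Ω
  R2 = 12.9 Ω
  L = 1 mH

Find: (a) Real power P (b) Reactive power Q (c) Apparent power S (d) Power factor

Step 1 — Angular frequency: ω = 2π·f = 2π·216 = 1357 rad/s.
Step 2 — Component impedances:
  R1: Z = R = 10 Ω
  R2: Z = R = 12.9 Ω
  L: Z = jωL = j·1357·0.001 = 0 + j1.357 Ω
Step 3 — Parallel branch: R2 || L = 1/(1/R2 + 1/L) = 0.1412 + j1.342 Ω.
Step 4 — Series with R1: Z_total = R1 + (R2 || L) = 10.14 + j1.342 Ω = 10.23∠7.5° Ω.
Step 5 — Source phasor: V = 120∠-31.5° V = 102.3 - j62.7 V.
Step 6 — Current: I = V / Z = 9.111 - j7.389 A = 11.73∠-39.0° A.
Step 7 — Complex power: S = V·I* = 1395 + j184.7 VA.
Step 8 — Real power: P = Re(S) = 1395 W.
Step 9 — Reactive power: Q = Im(S) = 184.7 VAR.
Step 10 — Apparent power: |S| = 1408 VA.
Step 11 — Power factor: PF = P/|S| = 0.9914 (lagging).

(a) P = 1395 W  (b) Q = 184.7 VAR  (c) S = 1408 VA  (d) PF = 0.9914 (lagging)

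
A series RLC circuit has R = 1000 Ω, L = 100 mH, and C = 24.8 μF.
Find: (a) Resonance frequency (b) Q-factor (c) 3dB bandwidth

Step 1 — Resonance condition Im(Z)=0 gives ω₀ = 1/√(LC).
Step 2 — ω₀ = 1/√(0.1·2.48e-05) = 635 rad/s.
Step 3 — f₀ = ω₀/(2π) = 101.1 Hz.
Step 4 — Series Q: Q = ω₀L/R = 635·0.1/1000 = 0.0635.
Step 5 — 3dB bandwidth: Δω = ω₀/Q = 1e+04 rad/s; BW = Δω/(2π) = 1592 Hz.

(a) f₀ = 101.1 Hz  (b) Q = 0.0635  (c) BW = 1592 Hz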